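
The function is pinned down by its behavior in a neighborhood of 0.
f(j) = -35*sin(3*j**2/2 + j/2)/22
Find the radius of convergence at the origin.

The factor sin(3*j**2/2 + j/2) is entire and contributes no finite singular point.
The polynomial part has no poles.
No finite singular points: the Taylor series at 0 converges everywhere.

The radius of convergence is infinite.


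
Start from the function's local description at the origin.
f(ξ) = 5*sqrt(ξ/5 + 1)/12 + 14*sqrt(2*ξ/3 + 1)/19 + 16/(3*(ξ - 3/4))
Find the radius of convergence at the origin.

Denominator factor (ξ - 3/4): pole of order 1 at 3/4, modulus 3/4.
Branch term (5/12)*sqrt(1 - ξ/(-5)): its argument vanishes at ξ = -5, a square-root branch point, modulus 5.
Branch term (14/19)*sqrt(1 - ξ/(-3/2)): its argument vanishes at ξ = -3/2, a square-root branch point, modulus 3/2.
The radius of convergence is the smallest modulus among the singular points: 3/4.

The radius of convergence is 3/4.


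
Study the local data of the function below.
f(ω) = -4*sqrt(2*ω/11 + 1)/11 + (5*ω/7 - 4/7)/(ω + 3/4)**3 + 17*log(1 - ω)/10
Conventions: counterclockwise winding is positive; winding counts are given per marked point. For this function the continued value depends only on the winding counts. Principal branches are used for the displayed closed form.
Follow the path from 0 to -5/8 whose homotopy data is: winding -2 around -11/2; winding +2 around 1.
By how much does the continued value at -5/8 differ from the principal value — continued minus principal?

The rational part is single-valued and drops out of the difference; each branch term changes only by its own monodromy.
(-4/11)*sqrt(1 - ω/(-11/2)): winding -2 is even, the square root returns to the same sheet, contribution 0.
(17/10)*log(1 - ω/(1)): each positive loop around 1 adds 2*pi*i to the log, so winding +2 contributes (17/10)*(2)*2*pi*i = (34/5)*pi*i.
Summing the contributions at ω = -5/8 gives (34/5)*pi*i.

Continued minus principal equals (34/5)*pi*i.


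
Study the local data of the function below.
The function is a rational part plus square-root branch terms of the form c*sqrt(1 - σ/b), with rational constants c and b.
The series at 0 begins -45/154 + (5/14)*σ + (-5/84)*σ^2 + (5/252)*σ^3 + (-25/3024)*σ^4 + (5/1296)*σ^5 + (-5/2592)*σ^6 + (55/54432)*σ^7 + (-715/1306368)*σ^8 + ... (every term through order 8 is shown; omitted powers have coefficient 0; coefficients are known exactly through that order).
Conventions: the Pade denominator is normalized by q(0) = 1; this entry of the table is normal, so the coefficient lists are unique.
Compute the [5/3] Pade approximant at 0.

The Pade approximant has numerator coefficients [-45/154, 5/176, 215/924, 425/5544, 25/6048, -5/72576]; denominator coefficients [1, 9/8, 3/8, 5/144].

Taylor coefficients needed (read off): a_0 = -45/154, a_1 = 5/14, a_2 = -5/84, a_3 = 5/252, a_4 = -25/3024, a_5 = 5/1296, a_6 = -5/2592, a_7 = 55/54432, a_8 = -715/1306368.
Write the denominator as Q(σ) = 1 + q1*σ + q2*σ^2 + q3*σ^3. Requiring Q*f - P = O(σ^9) with deg P <= 5 kills the coefficients of σ^6..σ^8 in Q*f:
  σ^6: a_6 + q1*a_5 + q2*a_4 + q3*a_3 = 0, i.e. -5/2592 + (5/1296)*q1 + (-25/3024)*q2 + (5/252)*q3 = 0.
  σ^7: a_7 + q1*a_6 + q2*a_5 + q3*a_4 = 0, i.e. 55/54432 + (-5/2592)*q1 + (5/1296)*q2 + (-25/3024)*q3 = 0.
  σ^8: a_8 + q1*a_7 + q2*a_6 + q3*a_5 = 0, i.e. -715/1306368 + (55/54432)*q1 + (-5/2592)*q2 + (5/1296)*q3 = 0.
Solving this linear system: q1 = 9/8, q2 = 3/8, q3 = 5/144.
The numerator is Q*f truncated at degree 5: P0 = a_0 = -45/154; P1 = a_1 + q1*a_0 = 5/176; P2 = a_2 + q1*a_1 + q2*a_0 = 215/924; P3 = a_3 + q1*a_2 + q2*a_1 + q3*a_0 = 425/5544; P4 = a_4 + q1*a_3 + q2*a_2 + q3*a_1 = 25/6048; P5 = a_5 + q1*a_4 + q2*a_3 + q3*a_2 = -5/72576.


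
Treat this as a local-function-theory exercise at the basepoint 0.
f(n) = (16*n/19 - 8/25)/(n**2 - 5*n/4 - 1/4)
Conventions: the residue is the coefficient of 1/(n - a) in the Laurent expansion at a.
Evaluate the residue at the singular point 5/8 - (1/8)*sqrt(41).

The factor n**2 - 5*n/4 - 1/4 splits as (n - a)(n - a') with a = 5/8 - (1/8)*sqrt(41), a' = 5/8 + (1/8)*sqrt(41). At the order-1 pole a set g(n) = (n - a)*f(n) = [16*n/19 - 8/25] / (n - a').
Simple pole: residue = g(a) at a = 5/8 - (1/8)*sqrt(41), which is 8/19 - (392/19475)*sqrt(41).

The residue is 8/19 - (392/19475)*sqrt(41).


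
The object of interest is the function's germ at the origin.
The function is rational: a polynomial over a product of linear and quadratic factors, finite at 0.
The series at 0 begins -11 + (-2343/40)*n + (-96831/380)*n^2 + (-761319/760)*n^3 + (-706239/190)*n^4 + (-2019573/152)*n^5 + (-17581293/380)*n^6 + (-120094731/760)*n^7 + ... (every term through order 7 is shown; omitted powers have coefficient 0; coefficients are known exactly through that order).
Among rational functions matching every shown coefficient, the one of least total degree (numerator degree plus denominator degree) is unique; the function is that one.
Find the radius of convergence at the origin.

No rational of total degree below 4 reproduces all 8 coefficients; solving the [2/2] Pade equations on them gives f(n) = (-5*n**2/19 + 33*n/40 - 11/9)/(n - 1/3)**2, whose expansion matches every shown term.
Denominator factor (n - 1/3)^2: pole of order 2 at 1/3, modulus 1/3.
The radius of convergence is the smallest modulus among the singular points: 1/3.

The radius of convergence is 1/3.


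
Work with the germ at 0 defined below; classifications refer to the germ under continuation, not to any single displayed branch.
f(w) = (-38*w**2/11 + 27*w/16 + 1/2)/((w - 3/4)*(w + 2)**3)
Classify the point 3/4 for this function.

The denominator factor w - 3/4 vanishes at 3/4 and appears to the power 1; the numerator there equals -125/704, nonzero, and no other factor vanishes.
Hence a pole whose order is the multiplicity, 1.

The point is a pole of order 1.


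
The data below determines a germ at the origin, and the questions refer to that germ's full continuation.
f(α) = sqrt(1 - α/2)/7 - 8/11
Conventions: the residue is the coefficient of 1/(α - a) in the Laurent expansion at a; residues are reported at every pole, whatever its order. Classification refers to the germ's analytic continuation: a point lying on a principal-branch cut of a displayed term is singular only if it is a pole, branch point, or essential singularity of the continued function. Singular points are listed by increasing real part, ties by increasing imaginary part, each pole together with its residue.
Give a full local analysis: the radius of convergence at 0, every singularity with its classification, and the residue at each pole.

Branch term (1/7)*sqrt(1 - α/(2)): its argument vanishes at α = 2, a square-root branch point, modulus 2.
The radius of convergence is the smallest modulus among the singular points: 2.

Radius of convergence at 0: 2.
At 2: an algebraic (square-root) branch point.


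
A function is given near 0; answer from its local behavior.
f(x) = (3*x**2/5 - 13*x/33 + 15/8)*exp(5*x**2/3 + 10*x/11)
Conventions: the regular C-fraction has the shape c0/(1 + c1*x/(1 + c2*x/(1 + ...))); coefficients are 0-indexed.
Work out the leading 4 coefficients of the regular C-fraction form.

Taylor coefficients (expand at 0): a_0 = 15/8, a_1 = 173/132, a_2 = 497/120, a_3 = 134251/47916.
c0 = a_0 = 15/8. Peel one level at a time: if S = 1 + c*x/S' with S'(0) = 1, then c is the x-coefficient of S and S' = c*x/(S - 1).
S_1 = c0/f = 1 + (-346/495)*x + (-421517/245025)*x^2 + ...; c1 = -346/495.
S_2 = c1*x/(S_1 - 1) = 1 + (-421517/171270)*x + (8526834007/1086422700)*x^2 + ...; c2 = -421517/171270.
S_3 = c2*x/(S_2 - 1) = 1 + (25580502021/8021468510)*x + ...; c3 = 25580502021/8021468510.

The regular C-fraction coefficients are [15/8, -346/495, -421517/171270, 25580502021/8021468510].


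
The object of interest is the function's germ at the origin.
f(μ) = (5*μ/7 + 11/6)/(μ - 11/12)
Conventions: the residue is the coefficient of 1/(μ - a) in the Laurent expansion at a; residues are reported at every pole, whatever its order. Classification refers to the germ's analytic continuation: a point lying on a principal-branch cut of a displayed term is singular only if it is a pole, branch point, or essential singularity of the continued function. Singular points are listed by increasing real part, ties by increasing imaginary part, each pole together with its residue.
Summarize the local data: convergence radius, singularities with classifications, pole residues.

Denominator factor (μ - 11/12): pole of order 1 at 11/12, modulus 11/12.
The radius of convergence is the smallest modulus among the singular points: 11/12.
At the order-1 pole 11/12 set g(μ) = (μ - (11/12))*f(μ) = 5*μ/7 + 11/6.
Simple pole: residue = g(a) at a = 11/12, which is 209/84.

Radius of convergence at 0: 11/12.
At 11/12: a pole of order 1; residue 209/84.


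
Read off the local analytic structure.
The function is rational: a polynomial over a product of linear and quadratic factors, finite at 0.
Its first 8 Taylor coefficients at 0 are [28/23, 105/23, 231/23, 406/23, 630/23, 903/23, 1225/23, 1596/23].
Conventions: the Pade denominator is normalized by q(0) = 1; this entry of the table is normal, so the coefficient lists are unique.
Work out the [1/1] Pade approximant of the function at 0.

Taylor coefficients needed (read off): a_0 = 28/23, a_1 = 105/23, a_2 = 231/23.
Write the denominator as Q(γ) = 1 + q1*γ. Requiring Q*f - P = O(γ^3) with deg P <= 1 kills the coefficients of γ^2..γ^2 in Q*f:
  γ^2: a_2 + q1*a_1 = 0, i.e. 231/23 + (105/23)*q1 = 0.
Solving this linear system: q1 = -11/5.
The numerator is Q*f truncated at degree 1: P0 = a_0 = 28/23; P1 = a_1 + q1*a_0 = 217/115.

The Pade approximant has numerator coefficients [28/23, 217/115]; denominator coefficients [1, -11/5].


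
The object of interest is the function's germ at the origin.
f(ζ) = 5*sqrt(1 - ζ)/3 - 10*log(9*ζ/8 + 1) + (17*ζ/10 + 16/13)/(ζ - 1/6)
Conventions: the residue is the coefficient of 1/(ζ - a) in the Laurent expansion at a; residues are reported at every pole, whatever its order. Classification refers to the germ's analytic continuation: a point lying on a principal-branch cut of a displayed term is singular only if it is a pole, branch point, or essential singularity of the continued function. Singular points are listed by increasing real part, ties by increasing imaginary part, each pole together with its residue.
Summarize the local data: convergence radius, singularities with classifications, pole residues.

Radius of convergence at 0: 1/6.
At -8/9: a logarithmic branch point.
At 1/6: a pole of order 1; residue 1181/780.
At 1: an algebraic (square-root) branch point.

Denominator factor (ζ - 1/6): pole of order 1 at 1/6, modulus 1/6.
Branch term (-10)*log(1 - ζ/(-8/9)): its argument vanishes at ζ = -8/9, a logarithmic branch point, modulus 8/9.
Branch term (5/3)*sqrt(1 - ζ/(1)): its argument vanishes at ζ = 1, a square-root branch point, modulus 1.
The radius of convergence is the smallest modulus among the singular points: 1/6.
The branch terms are analytic at 1/6 and contribute nothing to the residue; only the rational part matters.
At the order-1 pole 1/6 set g(ζ) = (ζ - (1/6))*(rational part) = 17*ζ/10 + 16/13.
Simple pole: residue = g(a) at a = 1/6, which is 1181/780.
List the singular points by increasing real part (a conjugate pair: the negative imaginary part first).


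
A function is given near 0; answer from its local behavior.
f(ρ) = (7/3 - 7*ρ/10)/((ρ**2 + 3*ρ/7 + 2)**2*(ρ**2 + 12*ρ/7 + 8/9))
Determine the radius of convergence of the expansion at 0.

Denominator factor (ρ**2 + 12*ρ/7 + 8/9): discriminant -272/441, complex-conjugate roots (-6/7) + ((2/21)*sqrt(17))*i and (-6/7) - ((2/21)*sqrt(17))*i; poles of order 1, moduli (2/3)*sqrt(2) and (2/3)*sqrt(2).
Denominator factor (ρ**2 + 3*ρ/7 + 2)^2: discriminant -383/49, complex-conjugate roots (-3/14) + ((1/14)*sqrt(383))*i and (-3/14) - ((1/14)*sqrt(383))*i; poles of order 2, moduli sqrt(2) and sqrt(2).
The radius of convergence is the smallest modulus among the singular points: (2/3)*sqrt(2).

The radius of convergence is (2/3)*sqrt(2).


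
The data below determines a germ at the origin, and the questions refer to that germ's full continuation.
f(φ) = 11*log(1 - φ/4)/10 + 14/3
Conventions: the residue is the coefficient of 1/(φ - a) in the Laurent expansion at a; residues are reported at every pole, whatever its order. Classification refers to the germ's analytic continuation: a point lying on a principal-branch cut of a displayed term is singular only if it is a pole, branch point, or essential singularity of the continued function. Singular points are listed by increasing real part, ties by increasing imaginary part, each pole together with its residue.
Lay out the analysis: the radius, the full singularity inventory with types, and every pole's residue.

Radius of convergence at 0: 4.
At 4: a logarithmic branch point.

Branch term (11/10)*log(1 - φ/(4)): its argument vanishes at φ = 4, a logarithmic branch point, modulus 4.
The radius of convergence is the smallest modulus among the singular points: 4.


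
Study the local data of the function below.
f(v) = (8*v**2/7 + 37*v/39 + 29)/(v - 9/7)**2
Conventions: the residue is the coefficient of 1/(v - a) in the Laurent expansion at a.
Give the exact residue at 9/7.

The residue is 7429/1911.

At the order-2 pole 9/7 set g(v) = (v - (9/7))^2*f(v) = 8*v**2/7 + 37*v/39 + 29.
Order-2 pole: residue = g'(a); g'(9/7) = 7429/1911, so the residue is 7429/1911.


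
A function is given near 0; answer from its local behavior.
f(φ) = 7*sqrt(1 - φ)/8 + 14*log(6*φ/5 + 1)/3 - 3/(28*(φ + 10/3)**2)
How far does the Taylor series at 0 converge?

The radius of convergence is 5/6.

Denominator factor (φ + 10/3)^2: pole of order 2 at -10/3, modulus 10/3.
Branch term (14/3)*log(1 - φ/(-5/6)): its argument vanishes at φ = -5/6, a logarithmic branch point, modulus 5/6.
Branch term (7/8)*sqrt(1 - φ/(1)): its argument vanishes at φ = 1, a square-root branch point, modulus 1.
The radius of convergence is the smallest modulus among the singular points: 5/6.


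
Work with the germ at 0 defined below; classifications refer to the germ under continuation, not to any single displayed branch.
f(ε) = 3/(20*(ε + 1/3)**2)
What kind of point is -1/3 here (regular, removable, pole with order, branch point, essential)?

The denominator factor ε + 1/3 vanishes at -1/3 and appears to the power 2; the numerator there equals 3/20, nonzero, and no other factor vanishes.
Hence a pole whose order is the multiplicity, 2.

The point is a pole of order 2.


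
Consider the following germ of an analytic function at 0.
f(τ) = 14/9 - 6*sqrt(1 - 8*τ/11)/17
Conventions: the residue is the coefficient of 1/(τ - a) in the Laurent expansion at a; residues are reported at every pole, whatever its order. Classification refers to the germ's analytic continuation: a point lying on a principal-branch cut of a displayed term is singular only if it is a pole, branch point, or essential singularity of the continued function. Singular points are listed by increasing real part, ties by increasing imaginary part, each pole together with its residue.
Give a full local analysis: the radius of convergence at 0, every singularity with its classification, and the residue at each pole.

Radius of convergence at 0: 11/8.
At 11/8: an algebraic (square-root) branch point.

Branch term (-6/17)*sqrt(1 - τ/(11/8)): its argument vanishes at τ = 11/8, a square-root branch point, modulus 11/8.
The radius of convergence is the smallest modulus among the singular points: 11/8.


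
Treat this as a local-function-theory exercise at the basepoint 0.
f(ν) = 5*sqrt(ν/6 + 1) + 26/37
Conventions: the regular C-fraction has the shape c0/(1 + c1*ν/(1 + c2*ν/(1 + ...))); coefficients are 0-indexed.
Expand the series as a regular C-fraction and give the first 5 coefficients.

Taylor coefficients (expand at 0): a_0 = 211/37, a_1 = 5/12, a_2 = -5/288, a_3 = 5/3456, a_4 = -25/165888.
c0 = a_0 = 211/37. Peel one level at a time: if S = 1 + c*ν/S' with S'(0) = 1, then c is the ν-coefficient of S and S' = c*ν/(S - 1).
S_1 = c0/f = 1 + (-185/2532)*ν + (107485/12822048)*ν^2 + ...; c1 = -185/2532.
S_2 = c1*ν/(S_1 - 1) = 1 + (581/5064)*ν + (-1/576)*ν^2 + ...; c2 = 581/5064.
S_3 = c2*ν/(S_2 - 1) = 1 + (211/13944)*ν + (-66887/64811712)*ν^2 + ...; c3 = 211/13944.
S_4 = c3*ν/(S_3 - 1) = 1 + (317/4648)*ν + ...; c4 = 317/4648.

The regular C-fraction coefficients are [211/37, -185/2532, 581/5064, 211/13944, 317/4648].


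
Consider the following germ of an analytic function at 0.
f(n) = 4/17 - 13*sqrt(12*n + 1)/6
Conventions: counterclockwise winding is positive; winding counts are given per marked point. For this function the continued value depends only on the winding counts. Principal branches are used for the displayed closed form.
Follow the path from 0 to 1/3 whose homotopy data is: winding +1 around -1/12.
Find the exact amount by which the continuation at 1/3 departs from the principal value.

The rational part is single-valued and drops out of the difference; each branch term changes only by its own monodromy.
(-13/6)*sqrt(1 - n/(-1/12)): winding +1 is odd, the square root flips sign, contributing -2*(-13/6)*sqrt(1 - (1/3)/(-1/12)) = -2*(-13/6)*sqrt(5) = (13/3)*sqrt(5).
Summing the contributions at n = 1/3 gives (13/3)*sqrt(5).

Continued minus principal equals (13/3)*sqrt(5).


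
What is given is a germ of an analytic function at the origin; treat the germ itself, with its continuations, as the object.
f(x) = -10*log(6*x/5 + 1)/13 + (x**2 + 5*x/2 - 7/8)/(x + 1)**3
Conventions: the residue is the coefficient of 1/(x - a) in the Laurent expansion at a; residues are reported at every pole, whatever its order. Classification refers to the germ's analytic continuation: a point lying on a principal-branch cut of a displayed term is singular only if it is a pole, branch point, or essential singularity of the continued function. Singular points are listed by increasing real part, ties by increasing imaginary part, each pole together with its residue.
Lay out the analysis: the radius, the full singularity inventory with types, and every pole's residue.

Radius of convergence at 0: 5/6.
At -1: a pole of order 3; residue 1.
At -5/6: a logarithmic branch point.

Denominator factor (x + 1)^3: pole of order 3 at -1, modulus 1.
Branch term (-10/13)*log(1 - x/(-5/6)): its argument vanishes at x = -5/6, a logarithmic branch point, modulus 5/6.
The radius of convergence is the smallest modulus among the singular points: 5/6.
The branch term is analytic at -1 and contributes nothing to the residue; only the rational part matters.
At the order-3 pole -1 set g(x) = (x - (-1))^3*(rational part) = x**2 + 5*x/2 - 7/8.
Order-3 pole: residue = g''(a)/2; g''(-1) = 2, so the residue is 1.
List the singular points by increasing real part (a conjugate pair: the negative imaginary part first).


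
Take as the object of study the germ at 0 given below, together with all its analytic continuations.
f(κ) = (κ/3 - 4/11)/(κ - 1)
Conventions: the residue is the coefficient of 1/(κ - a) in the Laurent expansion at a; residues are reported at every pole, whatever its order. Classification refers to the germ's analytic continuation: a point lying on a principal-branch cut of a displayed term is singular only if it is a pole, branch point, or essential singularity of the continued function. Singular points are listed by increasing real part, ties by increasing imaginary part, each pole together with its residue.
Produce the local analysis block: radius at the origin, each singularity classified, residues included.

Denominator factor (κ - 1): pole of order 1 at 1, modulus 1.
The radius of convergence is the smallest modulus among the singular points: 1.
At the order-1 pole 1 set g(κ) = (κ - (1))*f(κ) = κ/3 - 4/11.
Simple pole: residue = g(a) at a = 1, which is -1/33.

Radius of convergence at 0: 1.
At 1: a pole of order 1; residue -1/33.


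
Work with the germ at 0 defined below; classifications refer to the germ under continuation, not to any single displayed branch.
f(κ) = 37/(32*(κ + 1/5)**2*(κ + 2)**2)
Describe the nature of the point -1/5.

The denominator factor κ + 1/5 vanishes at -1/5 and appears to the power 2; the numerator there equals 37/32, nonzero, and no other factor vanishes.
Hence a pole whose order is the multiplicity, 2.

The point is a pole of order 2.


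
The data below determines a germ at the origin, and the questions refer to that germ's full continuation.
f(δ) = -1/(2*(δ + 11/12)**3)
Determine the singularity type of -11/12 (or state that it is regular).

The denominator factor δ + 11/12 vanishes at -11/12 and appears to the power 3; the numerator there equals -1/2, nonzero, and no other factor vanishes.
Hence a pole whose order is the multiplicity, 3.

The point is a pole of order 3.


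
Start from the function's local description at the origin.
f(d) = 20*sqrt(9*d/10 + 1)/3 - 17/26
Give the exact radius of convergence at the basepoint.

Branch term (20/3)*sqrt(1 - d/(-10/9)): its argument vanishes at d = -10/9, a square-root branch point, modulus 10/9.
The radius of convergence is the smallest modulus among the singular points: 10/9.

The radius of convergence is 10/9.


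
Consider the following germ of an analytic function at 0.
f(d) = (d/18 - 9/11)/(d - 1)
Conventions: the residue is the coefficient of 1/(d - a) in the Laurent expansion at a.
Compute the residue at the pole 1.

At the order-1 pole 1 set g(d) = (d - (1))*f(d) = d/18 - 9/11.
Simple pole: residue = g(a) at a = 1, which is -151/198.

The residue is -151/198.


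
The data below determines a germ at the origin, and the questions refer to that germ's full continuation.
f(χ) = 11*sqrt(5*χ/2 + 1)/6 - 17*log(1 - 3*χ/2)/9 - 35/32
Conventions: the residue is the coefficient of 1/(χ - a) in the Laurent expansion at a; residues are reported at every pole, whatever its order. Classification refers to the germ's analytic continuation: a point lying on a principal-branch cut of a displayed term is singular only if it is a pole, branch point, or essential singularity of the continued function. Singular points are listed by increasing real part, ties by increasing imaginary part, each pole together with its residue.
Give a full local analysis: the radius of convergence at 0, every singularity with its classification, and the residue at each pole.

Radius of convergence at 0: 2/5.
At -2/5: an algebraic (square-root) branch point.
At 2/3: a logarithmic branch point.

Branch term (-17/9)*log(1 - χ/(2/3)): its argument vanishes at χ = 2/3, a logarithmic branch point, modulus 2/3.
Branch term (11/6)*sqrt(1 - χ/(-2/5)): its argument vanishes at χ = -2/5, a square-root branch point, modulus 2/5.
The radius of convergence is the smallest modulus among the singular points: 2/5.
List the singular points by increasing real part (a conjugate pair: the negative imaginary part first).


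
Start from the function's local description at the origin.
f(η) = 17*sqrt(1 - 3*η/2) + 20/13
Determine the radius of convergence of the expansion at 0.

The radius of convergence is 2/3.

Branch term (17)*sqrt(1 - η/(2/3)): its argument vanishes at η = 2/3, a square-root branch point, modulus 2/3.
The radius of convergence is the smallest modulus among the singular points: 2/3.


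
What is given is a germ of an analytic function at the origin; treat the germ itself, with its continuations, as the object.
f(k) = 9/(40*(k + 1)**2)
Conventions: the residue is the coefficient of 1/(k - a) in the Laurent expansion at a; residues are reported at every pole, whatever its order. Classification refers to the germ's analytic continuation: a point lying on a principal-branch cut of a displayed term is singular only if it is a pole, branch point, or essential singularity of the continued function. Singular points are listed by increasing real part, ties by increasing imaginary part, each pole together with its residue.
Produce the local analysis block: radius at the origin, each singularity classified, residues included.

Radius of convergence at 0: 1.
At -1: a pole of order 2; residue 0.

Denominator factor (k + 1)^2: pole of order 2 at -1, modulus 1.
The radius of convergence is the smallest modulus among the singular points: 1.
At the order-2 pole -1 set g(k) = (k - (-1))^2*f(k) = 9/40.
Order-2 pole: residue = g'(a); g'(-1) = 0, so the residue is 0.


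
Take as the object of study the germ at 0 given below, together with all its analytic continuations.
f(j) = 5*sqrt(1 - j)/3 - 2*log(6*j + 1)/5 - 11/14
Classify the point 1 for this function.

The point is an algebraic (square-root) branch point.

The term (5/3)*sqrt(1 - j/(1)) has argument 1 - 1/(1) = 0 at 1: a square-root (algebraic, two-sheeted) branch point; the remaining terms are analytic or single-valued there.


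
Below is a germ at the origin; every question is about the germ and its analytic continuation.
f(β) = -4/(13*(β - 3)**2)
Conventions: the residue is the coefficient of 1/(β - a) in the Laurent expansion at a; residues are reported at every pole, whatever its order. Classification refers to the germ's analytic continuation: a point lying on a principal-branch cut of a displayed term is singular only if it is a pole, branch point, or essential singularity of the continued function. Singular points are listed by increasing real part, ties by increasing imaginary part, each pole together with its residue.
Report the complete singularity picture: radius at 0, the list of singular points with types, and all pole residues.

Radius of convergence at 0: 3.
At 3: a pole of order 2; residue 0.

Denominator factor (β - 3)^2: pole of order 2 at 3, modulus 3.
The radius of convergence is the smallest modulus among the singular points: 3.
At the order-2 pole 3 set g(β) = (β - (3))^2*f(β) = -4/13.
Order-2 pole: residue = g'(a); g'(3) = 0, so the residue is 0.


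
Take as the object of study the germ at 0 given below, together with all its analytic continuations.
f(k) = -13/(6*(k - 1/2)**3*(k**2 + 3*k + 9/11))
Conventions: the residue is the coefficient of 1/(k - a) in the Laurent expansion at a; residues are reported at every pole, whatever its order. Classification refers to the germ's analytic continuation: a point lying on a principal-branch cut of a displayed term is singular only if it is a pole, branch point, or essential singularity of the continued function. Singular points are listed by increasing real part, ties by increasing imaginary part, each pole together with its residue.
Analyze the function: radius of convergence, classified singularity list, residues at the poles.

Radius of convergence at 0: 3/2 - (3/22)*sqrt(77).
At -3/2 - (3/22)*sqrt(77): a pole of order 1; residue 1239524/1442897 - (9186320/90902511)*sqrt(77).
At -3/2 + (3/22)*sqrt(77): a pole of order 1; residue 1239524/1442897 + (9186320/90902511)*sqrt(77).
At 1/2: a pole of order 3; residue -2479048/1442897.


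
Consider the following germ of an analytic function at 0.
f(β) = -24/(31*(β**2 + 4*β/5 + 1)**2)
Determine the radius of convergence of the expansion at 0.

Denominator factor (β**2 + 4*β/5 + 1)^2: discriminant -84/25, complex-conjugate roots (-2/5) + ((1/5)*sqrt(21))*i and (-2/5) - ((1/5)*sqrt(21))*i; poles of order 2, moduli 1 and 1.
The radius of convergence is the smallest modulus among the singular points: 1.

The radius of convergence is 1.


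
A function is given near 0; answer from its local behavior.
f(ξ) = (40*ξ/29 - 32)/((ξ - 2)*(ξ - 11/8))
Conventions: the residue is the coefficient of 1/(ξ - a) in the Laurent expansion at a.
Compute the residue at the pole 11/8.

The residue is 6984/145.

At the order-1 pole 11/8 set g(ξ) = (ξ - (11/8))*f(ξ) = (40*ξ/29 - 32)/(ξ - 2).
Simple pole: residue = g(a) at a = 11/8, which is 6984/145.


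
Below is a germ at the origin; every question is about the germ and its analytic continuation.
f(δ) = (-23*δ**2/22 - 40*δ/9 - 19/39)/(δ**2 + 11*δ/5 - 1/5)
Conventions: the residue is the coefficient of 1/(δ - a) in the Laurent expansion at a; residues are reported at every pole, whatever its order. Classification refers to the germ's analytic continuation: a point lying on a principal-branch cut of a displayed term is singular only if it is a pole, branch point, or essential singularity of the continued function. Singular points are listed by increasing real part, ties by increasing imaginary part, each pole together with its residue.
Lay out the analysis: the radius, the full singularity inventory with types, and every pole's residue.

Denominator factor (δ**2 + 11*δ/5 - 1/5): discriminant 141/25, real irrational roots -11/10 + (1/10)*sqrt(141) and -11/10 - (1/10)*sqrt(141); poles of order 1, moduli -11/10 + (1/10)*sqrt(141) and 11/10 + (1/10)*sqrt(141).
The radius of convergence is the smallest modulus among the singular points: -11/10 + (1/10)*sqrt(141).
The factor δ**2 + 11*δ/5 - 1/5 splits as (δ - a)(δ - a') with a = -11/10 - (1/10)*sqrt(141), a' = -11/10 + (1/10)*sqrt(141). At the order-1 pole a set g(δ) = (δ - a)*f(δ) = [-23*δ**2/22 - 40*δ/9 - 19/39] / (δ - a').
Simple pole: residue = g(a) at a = -11/10 - (1/10)*sqrt(141), which is -193/180 - (213979/3629340)*sqrt(141).
The factor δ**2 + 11*δ/5 - 1/5 splits as (δ - a)(δ - a') with a = -11/10 + (1/10)*sqrt(141), a' = -11/10 - (1/10)*sqrt(141). At the order-1 pole a set g(δ) = (δ - a)*f(δ) = [-23*δ**2/22 - 40*δ/9 - 19/39] / (δ - a').
Simple pole: residue = g(a) at a = -11/10 + (1/10)*sqrt(141), which is -193/180 + (213979/3629340)*sqrt(141).
List the singular points by increasing real part (a conjugate pair: the negative imaginary part first).

Radius of convergence at 0: -11/10 + (1/10)*sqrt(141).
At -11/10 - (1/10)*sqrt(141): a pole of order 1; residue -193/180 - (213979/3629340)*sqrt(141).
At -11/10 + (1/10)*sqrt(141): a pole of order 1; residue -193/180 + (213979/3629340)*sqrt(141).


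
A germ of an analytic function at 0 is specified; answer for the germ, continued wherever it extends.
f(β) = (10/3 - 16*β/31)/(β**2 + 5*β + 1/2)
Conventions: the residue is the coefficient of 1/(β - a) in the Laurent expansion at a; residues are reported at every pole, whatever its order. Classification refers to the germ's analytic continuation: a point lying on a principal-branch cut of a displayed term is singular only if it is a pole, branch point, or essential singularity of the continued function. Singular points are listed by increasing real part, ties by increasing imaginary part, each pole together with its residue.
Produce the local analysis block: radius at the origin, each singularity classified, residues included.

Denominator factor (β**2 + 5*β + 1/2): discriminant 23, real irrational roots -5/2 + (1/2)*sqrt(23) and -5/2 - (1/2)*sqrt(23); poles of order 1, moduli 5/2 - (1/2)*sqrt(23) and 5/2 + (1/2)*sqrt(23).
The radius of convergence is the smallest modulus among the singular points: 5/2 - (1/2)*sqrt(23).
The factor β**2 + 5*β + 1/2 splits as (β - a)(β - a') with a = -5/2 - (1/2)*sqrt(23), a' = -5/2 + (1/2)*sqrt(23). At the order-1 pole a set g(β) = (β - a)*f(β) = [10/3 - 16*β/31] / (β - a').
Simple pole: residue = g(a) at a = -5/2 - (1/2)*sqrt(23), which is -8/31 - (430/2139)*sqrt(23).
The factor β**2 + 5*β + 1/2 splits as (β - a)(β - a') with a = -5/2 + (1/2)*sqrt(23), a' = -5/2 - (1/2)*sqrt(23). At the order-1 pole a set g(β) = (β - a)*f(β) = [10/3 - 16*β/31] / (β - a').
Simple pole: residue = g(a) at a = -5/2 + (1/2)*sqrt(23), which is -8/31 + (430/2139)*sqrt(23).
List the singular points by increasing real part (a conjugate pair: the negative imaginary part first).

Radius of convergence at 0: 5/2 - (1/2)*sqrt(23).
At -5/2 - (1/2)*sqrt(23): a pole of order 1; residue -8/31 - (430/2139)*sqrt(23).
At -5/2 + (1/2)*sqrt(23): a pole of order 1; residue -8/31 + (430/2139)*sqrt(23).


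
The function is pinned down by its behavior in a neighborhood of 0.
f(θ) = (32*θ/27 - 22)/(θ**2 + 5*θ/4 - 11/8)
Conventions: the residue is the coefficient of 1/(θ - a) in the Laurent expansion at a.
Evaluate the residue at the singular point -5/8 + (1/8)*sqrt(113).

The factor θ**2 + 5*θ/4 - 11/8 splits as (θ - a)(θ - a') with a = -5/8 + (1/8)*sqrt(113), a' = -5/8 - (1/8)*sqrt(113). At the order-1 pole a set g(θ) = (θ - a)*f(θ) = [32*θ/27 - 22] / (θ - a').
Simple pole: residue = g(a) at a = -5/8 + (1/8)*sqrt(113), which is 16/27 - (2456/3051)*sqrt(113).

The residue is 16/27 - (2456/3051)*sqrt(113).


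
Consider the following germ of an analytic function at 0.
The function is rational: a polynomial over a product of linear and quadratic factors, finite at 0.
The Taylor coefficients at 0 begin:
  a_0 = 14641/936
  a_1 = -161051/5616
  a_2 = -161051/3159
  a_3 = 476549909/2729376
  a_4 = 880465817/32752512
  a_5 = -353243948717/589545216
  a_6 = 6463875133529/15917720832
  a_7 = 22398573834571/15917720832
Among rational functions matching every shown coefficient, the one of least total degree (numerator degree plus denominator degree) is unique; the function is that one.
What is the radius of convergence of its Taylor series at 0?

No rational of total degree below 6 reproduces all 8 coefficients; solving the [0/6] Pade equations on them gives f(κ) = 33/(13*(κ**2 + κ/3 + 6/11)**3), whose expansion matches every shown term.
Denominator factor (κ**2 + κ/3 + 6/11)^3: discriminant -205/99, complex-conjugate roots (-1/6) + ((1/66)*sqrt(2255))*i and (-1/6) - ((1/66)*sqrt(2255))*i; poles of order 3, moduli (1/11)*sqrt(66) and (1/11)*sqrt(66).
The radius of convergence is the smallest modulus among the singular points: (1/11)*sqrt(66).

The radius of convergence is (1/11)*sqrt(66).


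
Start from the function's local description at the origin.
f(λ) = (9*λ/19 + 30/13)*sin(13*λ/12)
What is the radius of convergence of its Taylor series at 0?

The radius of convergence is infinite.

The factor sin(13*λ/12) is entire and contributes no finite singular point.
The polynomial part has no poles.
No finite singular points: the Taylor series at 0 converges everywhere.


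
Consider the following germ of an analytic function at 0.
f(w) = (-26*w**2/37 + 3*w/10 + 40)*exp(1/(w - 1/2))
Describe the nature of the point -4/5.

There is no denominator, hence no pole anywhere.
The essential point of exp(1/(w - (1/2))) is 1/2, not -4/5.
So the germ continues analytically to -4/5.

The point is a regular point.


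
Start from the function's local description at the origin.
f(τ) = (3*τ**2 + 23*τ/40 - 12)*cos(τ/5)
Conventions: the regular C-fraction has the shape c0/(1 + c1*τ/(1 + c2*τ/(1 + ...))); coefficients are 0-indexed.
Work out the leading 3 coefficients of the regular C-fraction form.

The regular C-fraction coefficients are [-12, 23/480, -62737/11040].

Taylor coefficients (expand at 0): a_0 = -12, a_1 = 23/40, a_2 = 81/25.
c0 = a_0 = -12. Peel one level at a time: if S = 1 + c*τ/S' with S'(0) = 1, then c is the τ-coefficient of S and S' = c*τ/(S - 1).
S_1 = c0/f = 1 + (23/480)*τ + (62737/230400)*τ^2 + ...; c1 = 23/480.
S_2 = c1*τ/(S_1 - 1) = 1 + (-62737/11040)*τ + ...; c2 = -62737/11040.


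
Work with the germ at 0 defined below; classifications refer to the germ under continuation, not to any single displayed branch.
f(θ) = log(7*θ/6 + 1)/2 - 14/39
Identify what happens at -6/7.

The term (1/2)*log(1 - θ/(-6/7)) has argument 1 - -6/7/(-6/7) = 0 at -6/7: a logarithmic (infinitely-sheeted) branch point; the remaining terms are analytic or single-valued there.

The point is a logarithmic branch point.


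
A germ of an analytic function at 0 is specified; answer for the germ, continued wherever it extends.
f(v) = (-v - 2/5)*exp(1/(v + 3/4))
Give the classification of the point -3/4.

The point is an essential singularity.

The exponent 1/(v - (-3/4)) has a pole at -3/4, so exp(1/(v - (-3/4))) takes every nonzero value near it: an essential singularity (not a pole of any order).


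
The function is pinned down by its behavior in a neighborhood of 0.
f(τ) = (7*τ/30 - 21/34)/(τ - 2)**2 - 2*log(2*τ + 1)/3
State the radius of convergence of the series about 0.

Denominator factor (τ - 2)^2: pole of order 2 at 2, modulus 2.
Branch term (-2/3)*log(1 - τ/(-1/2)): its argument vanishes at τ = -1/2, a logarithmic branch point, modulus 1/2.
The radius of convergence is the smallest modulus among the singular points: 1/2.

The radius of convergence is 1/2.


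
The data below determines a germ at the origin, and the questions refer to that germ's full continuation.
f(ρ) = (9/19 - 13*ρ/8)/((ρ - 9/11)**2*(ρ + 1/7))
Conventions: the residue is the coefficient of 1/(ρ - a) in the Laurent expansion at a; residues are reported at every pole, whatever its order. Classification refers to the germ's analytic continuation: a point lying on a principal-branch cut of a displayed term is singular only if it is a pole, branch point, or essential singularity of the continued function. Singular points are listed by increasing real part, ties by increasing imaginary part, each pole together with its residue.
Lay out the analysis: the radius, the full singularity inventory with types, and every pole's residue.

Radius of convergence at 0: 1/7.
At -1/7: a pole of order 1; residue 636097/832352.
At 9/11: a pole of order 2; residue -636097/832352.

Denominator factor (ρ + 1/7): pole of order 1 at -1/7, modulus 1/7.
Denominator factor (ρ - 9/11)^2: pole of order 2 at 9/11, modulus 9/11.
The radius of convergence is the smallest modulus among the singular points: 1/7.
At the order-1 pole -1/7 set g(ρ) = (ρ - (-1/7))*f(ρ) = (9/19 - 13*ρ/8)/(ρ - 9/11)**2.
Simple pole: residue = g(a) at a = -1/7, which is 636097/832352.
At the order-2 pole 9/11 set g(ρ) = (ρ - (9/11))^2*f(ρ) = (9/19 - 13*ρ/8)/(ρ + 1/7).
Order-2 pole: residue = g'(a); g'(9/11) = -636097/832352, so the residue is -636097/832352.
List the singular points by increasing real part (a conjugate pair: the negative imaginary part first).


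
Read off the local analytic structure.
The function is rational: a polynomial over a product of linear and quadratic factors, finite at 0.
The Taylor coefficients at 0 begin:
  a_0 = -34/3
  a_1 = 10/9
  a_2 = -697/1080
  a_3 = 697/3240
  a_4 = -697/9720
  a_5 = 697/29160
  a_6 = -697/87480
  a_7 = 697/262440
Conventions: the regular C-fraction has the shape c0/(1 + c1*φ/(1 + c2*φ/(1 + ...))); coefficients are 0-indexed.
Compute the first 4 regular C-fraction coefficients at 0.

Taylor coefficients (read off): a_0 = -34/3, a_1 = 10/9, a_2 = -697/1080, a_3 = 697/3240.
c0 = a_0 = -34/3. Peel one level at a time: if S = 1 + c*φ/S' with S'(0) = 1, then c is the φ-coefficient of S and S' = c*φ/(S - 1).
S_1 = c0/f = 1 + (5/51)*φ + (-3283/69360)*φ^2 + ...; c1 = 5/51.
S_2 = c1*φ/(S_1 - 1) = 1 + (3283/6800)*φ + (23001/160000)*φ^2 + ...; c2 = 3283/6800.
S_3 = c2*φ/(S_2 - 1) = 1 + (-391017/1313200)*φ + ...; c3 = -391017/1313200.

The regular C-fraction coefficients are [-34/3, 5/51, 3283/6800, -391017/1313200].


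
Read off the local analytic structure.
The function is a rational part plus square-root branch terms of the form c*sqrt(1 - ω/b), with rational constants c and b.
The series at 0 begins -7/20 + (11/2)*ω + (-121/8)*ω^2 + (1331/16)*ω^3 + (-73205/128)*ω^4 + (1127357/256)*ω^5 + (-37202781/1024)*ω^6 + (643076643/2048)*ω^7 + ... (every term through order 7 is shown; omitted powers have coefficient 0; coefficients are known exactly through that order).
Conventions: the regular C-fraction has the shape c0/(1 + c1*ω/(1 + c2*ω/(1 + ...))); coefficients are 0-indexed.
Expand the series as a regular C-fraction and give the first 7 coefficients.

The regular C-fraction coefficients are [-7/20, 110/7, -363/28, -7/12, 73/12, 363/292, 1243/292].

Taylor coefficients (read off): a_0 = -7/20, a_1 = 11/2, a_2 = -121/8, a_3 = 1331/16, a_4 = -73205/128, a_5 = 1127357/256, a_6 = -37202781/1024.
c0 = a_0 = -7/20. Peel one level at a time: if S = 1 + c*ω/S' with S'(0) = 1, then c is the ω-coefficient of S and S' = c*ω/(S - 1).
S_1 = c0/f = 1 + (110/7)*ω + (19965/98)*ω^2 + ...; c1 = 110/7.
S_2 = c1*ω/(S_1 - 1) = 1 + (-363/28)*ω + (-121/16)*ω^2 + ...; c2 = -363/28.
S_3 = c2*ω/(S_2 - 1) = 1 + (-7/12)*ω + (511/144)*ω^2 + ...; c3 = -7/12.
S_4 = c3*ω/(S_3 - 1) = 1 + (73/12)*ω + (-121/16)*ω^2 + ...; c4 = 73/12.
S_5 = c4*ω/(S_4 - 1) = 1 + (363/292)*ω + (-451209/85264)*ω^2 + ...; c5 = 363/292.
S_6 = c5*ω/(S_5 - 1) = 1 + (1243/292)*ω + ...; c6 = 1243/292.
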